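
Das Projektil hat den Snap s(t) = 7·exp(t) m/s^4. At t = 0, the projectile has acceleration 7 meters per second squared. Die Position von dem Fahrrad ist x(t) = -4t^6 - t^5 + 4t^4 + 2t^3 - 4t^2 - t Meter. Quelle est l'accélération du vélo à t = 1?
En partant de la position x(t) = -4·t^6 - t^5 + 4·t^4 + 2·t^3 - 4·t^2 - t, nous prenons 2 dérivées. En dérivant la position, nous obtenons la vitesse: v(t) = -24·t^5 - 5·t^4 + 16·t^3 + 6·t^2 - 8·t - 1. En prenant d/dt de v(t), nous trouvons a(t) = -120·t^4 - 20·t^3 + 48·t^2 + 12·t - 8. Nous avons l'accélération a(t) = -120·t^4 - 20·t^3 + 48·t^2 + 12·t - 8. En substituant t = 1: a(1) = -88.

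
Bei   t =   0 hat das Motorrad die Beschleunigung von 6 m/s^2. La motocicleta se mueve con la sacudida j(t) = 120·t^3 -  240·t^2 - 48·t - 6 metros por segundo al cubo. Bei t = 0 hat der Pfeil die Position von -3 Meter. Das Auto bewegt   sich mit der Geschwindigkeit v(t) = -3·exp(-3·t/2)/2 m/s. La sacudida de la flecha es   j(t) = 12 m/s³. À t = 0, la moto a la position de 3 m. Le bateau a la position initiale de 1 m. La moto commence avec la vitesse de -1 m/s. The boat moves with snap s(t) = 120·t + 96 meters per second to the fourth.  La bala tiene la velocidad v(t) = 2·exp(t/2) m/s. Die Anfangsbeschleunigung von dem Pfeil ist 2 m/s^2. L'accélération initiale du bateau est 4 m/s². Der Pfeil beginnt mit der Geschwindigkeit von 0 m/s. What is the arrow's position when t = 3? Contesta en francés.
Nous devons intégrer notre équation du jerk j(t) = 12 3 fois. En prenant ∫j(t)dt et en appliquant a(0) = 2, nous trouvons a(t) = 12·t + 2. La primitive de l'accélération, avec v(0) = 0, donne la vitesse: v(t) = 2·t·(3·t + 1). La primitive de la vitesse, avec x(0) = -3, donne la position: x(t) = 2·t^3 + t^2 - 3. De l'équation de la position x(t) = 2·t^3 + t^2 - 3, nous substituons t = 3 pour obtenir x = 60.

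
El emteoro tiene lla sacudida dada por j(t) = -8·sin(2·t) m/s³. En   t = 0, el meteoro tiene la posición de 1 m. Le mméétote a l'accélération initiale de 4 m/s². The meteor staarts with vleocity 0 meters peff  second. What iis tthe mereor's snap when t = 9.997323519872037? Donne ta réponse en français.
Nous devons dériver notre équation du jerk j(t) = -8·sin(2·t) 1 fois. La dérivée du jerk donne le snap: s(t) = -16·cos(2·t). En utilisant s(t) = -16·cos(2·t) et en substituant t = 9.997323519872037, nous trouvons s = -6.60741042404139.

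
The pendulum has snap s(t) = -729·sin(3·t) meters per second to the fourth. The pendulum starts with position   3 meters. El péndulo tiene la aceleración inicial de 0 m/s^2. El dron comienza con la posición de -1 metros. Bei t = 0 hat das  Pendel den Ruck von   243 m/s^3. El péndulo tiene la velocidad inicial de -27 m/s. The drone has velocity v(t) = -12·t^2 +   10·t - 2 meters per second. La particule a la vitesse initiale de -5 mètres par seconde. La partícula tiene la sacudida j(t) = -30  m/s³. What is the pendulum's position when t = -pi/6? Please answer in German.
Wir müssen das Integral unserer Gleichung für den Snap s(t) = -729·sin(3·t) 4-mal finden. Durch Integration von dem Snap und Verwendung der Anfangsbedingung j(0) = 243, erhalten wir j(t) = 243·cos(3·t). Durch Integration von dem Ruck und Verwendung der Anfangsbedingung a(0) = 0, erhalten wir a(t) = 81·sin(3·t). Mit ∫a(t)dt und Anwendung von v(0) = -27, finden wir v(t) = -27·cos(3·t). Mit ∫v(t)dt und Anwendung von x(0) = 3, finden wir x(t) = 3 - 9·sin(3·t). Mit x(t) = 3 - 9·sin(3·t) und Einsetzen von t = -pi/6, finden wir x = 12.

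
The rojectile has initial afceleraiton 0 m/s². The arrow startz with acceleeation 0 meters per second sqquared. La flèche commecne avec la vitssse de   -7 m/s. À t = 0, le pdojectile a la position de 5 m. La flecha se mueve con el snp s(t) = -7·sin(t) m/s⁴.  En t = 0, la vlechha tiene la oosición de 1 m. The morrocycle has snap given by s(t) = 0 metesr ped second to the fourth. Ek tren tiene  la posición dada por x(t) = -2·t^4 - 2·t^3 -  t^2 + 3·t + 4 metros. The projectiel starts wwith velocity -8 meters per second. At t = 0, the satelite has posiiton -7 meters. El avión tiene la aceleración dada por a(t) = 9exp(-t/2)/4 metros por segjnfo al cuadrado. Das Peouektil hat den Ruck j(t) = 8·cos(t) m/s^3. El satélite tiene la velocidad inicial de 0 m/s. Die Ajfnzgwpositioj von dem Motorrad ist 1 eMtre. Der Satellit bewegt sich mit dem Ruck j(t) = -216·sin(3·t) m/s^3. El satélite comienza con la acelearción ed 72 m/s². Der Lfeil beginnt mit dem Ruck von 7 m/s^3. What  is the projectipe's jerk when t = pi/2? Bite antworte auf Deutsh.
Mit j(t) = 8·cos(t) und Einsetzen von t = pi/2, finden wir j = 0.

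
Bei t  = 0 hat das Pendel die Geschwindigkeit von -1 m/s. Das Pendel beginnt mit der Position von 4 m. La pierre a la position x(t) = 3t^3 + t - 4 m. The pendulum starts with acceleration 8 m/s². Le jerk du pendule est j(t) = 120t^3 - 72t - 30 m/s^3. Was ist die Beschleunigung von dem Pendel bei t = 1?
Um dies zu lösen, müssen wir 1 Stammfunktion unserer Gleichung für den Ruck j(t) = 120·t^3 - 72·t - 30 finden. Die Stammfunktion von dem Ruck ist die Beschleunigung. Mit a(0) = 8 erhalten wir a(t) = 30·t^4 - 36·t^2 - 30·t + 8. Mit a(t) = 30·t^4 - 36·t^2 - 30·t + 8 und Einsetzen von t = 1, finden wir a = -28.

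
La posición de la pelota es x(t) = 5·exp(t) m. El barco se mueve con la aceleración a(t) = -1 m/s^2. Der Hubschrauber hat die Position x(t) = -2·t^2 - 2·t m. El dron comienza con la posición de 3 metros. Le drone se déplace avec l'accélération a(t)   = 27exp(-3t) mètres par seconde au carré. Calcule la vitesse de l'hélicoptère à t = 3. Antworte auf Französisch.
Nous devons dériver notre équation de la position x(t) = -2·t^2 - 2·t 1 fois. En dérivant la position, nous obtenons la vitesse: v(t) = -4·t - 2. Nous avons la vitesse v(t) = -4·t - 2. En substituant t = 3: v(3) = -14.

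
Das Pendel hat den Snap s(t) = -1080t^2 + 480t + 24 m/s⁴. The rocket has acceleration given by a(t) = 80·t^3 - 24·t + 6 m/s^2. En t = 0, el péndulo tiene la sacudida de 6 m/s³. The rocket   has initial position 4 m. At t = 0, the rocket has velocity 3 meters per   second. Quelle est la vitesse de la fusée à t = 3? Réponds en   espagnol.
Partiendo de la aceleración a(t) = 80·t^3 - 24·t + 6, tomamos 1 integral. La antiderivada de la aceleración es la velocidad. Usando v(0) = 3, obtenemos v(t) = 20·t^4 - 12·t^2 + 6·t + 3. De la ecuación de la velocidad v(t) = 20·t^4 - 12·t^2 + 6·t + 3, sustituimos t = 3 para obtener v = 1533.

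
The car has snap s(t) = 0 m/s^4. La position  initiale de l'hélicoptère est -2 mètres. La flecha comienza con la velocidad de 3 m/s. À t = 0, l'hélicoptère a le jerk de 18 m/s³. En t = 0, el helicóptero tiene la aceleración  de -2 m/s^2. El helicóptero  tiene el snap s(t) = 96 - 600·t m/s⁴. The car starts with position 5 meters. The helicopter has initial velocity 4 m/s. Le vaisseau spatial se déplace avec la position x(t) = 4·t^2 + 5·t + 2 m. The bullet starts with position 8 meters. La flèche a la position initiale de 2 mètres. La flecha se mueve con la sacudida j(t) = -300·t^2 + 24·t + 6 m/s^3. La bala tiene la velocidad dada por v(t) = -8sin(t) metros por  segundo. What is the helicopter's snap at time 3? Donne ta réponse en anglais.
From the given snap equation s(t) = 96 - 600·t, we substitute t = 3 to get s = -1704.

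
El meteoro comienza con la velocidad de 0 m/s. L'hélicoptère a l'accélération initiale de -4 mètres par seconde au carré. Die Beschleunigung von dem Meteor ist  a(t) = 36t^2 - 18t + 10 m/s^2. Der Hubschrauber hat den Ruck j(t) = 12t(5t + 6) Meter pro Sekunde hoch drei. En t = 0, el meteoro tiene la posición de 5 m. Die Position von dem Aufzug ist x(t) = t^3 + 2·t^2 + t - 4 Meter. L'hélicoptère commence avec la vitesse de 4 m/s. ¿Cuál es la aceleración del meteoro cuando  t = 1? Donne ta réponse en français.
En utilisant a(t) = 36·t^2 - 18·t + 10 et en substituant t = 1, nous trouvons a = 28.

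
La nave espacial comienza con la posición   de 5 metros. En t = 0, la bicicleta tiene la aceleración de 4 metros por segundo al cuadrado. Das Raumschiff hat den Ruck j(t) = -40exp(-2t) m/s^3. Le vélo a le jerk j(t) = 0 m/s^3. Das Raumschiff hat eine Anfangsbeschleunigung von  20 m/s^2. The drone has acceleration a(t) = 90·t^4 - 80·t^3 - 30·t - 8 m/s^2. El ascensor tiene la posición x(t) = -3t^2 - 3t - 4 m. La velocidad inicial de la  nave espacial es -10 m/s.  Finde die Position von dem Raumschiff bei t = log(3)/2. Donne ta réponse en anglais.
To find the answer, we compute 3 antiderivatives of j(t) = -40·exp(-2·t). Taking ∫j(t)dt and applying a(0) = 20, we find a(t) = 20·exp(-2·t). Taking ∫a(t)dt and applying v(0) = -10, we find v(t) = -10·exp(-2·t). Taking ∫v(t)dt and applying x(0) = 5, we find x(t) = 5·exp(-2·t). Using x(t) = 5·exp(-2·t) and substituting t = log(3)/2, we find x = 5/3.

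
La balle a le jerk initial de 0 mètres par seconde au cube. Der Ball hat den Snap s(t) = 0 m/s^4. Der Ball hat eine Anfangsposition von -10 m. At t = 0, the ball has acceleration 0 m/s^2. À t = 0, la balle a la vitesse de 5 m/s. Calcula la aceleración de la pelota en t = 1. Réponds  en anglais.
We need to integrate our snap equation s(t) = 0 2 times. Integrating snap and using the initial condition j(0) = 0, we get j(t) = 0. Finding the antiderivative of j(t) and using a(0) = 0: a(t) = 0. We have acceleration a(t) = 0. Substituting t = 1: a(1) = 0.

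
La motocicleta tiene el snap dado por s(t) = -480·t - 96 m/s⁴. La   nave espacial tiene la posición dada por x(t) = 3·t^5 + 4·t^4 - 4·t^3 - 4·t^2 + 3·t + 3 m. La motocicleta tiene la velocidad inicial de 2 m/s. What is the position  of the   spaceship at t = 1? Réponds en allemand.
Aus der Gleichung für die Position x(t) = 3·t^5 + 4·t^4 - 4·t^3 - 4·t^2 + 3·t + 3, setzen wir t = 1 ein und erhalten x = 5.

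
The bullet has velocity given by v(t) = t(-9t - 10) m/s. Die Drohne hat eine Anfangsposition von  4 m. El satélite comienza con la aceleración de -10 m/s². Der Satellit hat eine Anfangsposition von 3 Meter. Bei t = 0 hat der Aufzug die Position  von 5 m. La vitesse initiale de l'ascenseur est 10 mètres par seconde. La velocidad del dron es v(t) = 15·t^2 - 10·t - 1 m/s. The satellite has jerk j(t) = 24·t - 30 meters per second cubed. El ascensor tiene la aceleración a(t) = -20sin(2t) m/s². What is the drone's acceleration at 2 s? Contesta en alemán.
Um dies zu lösen, müssen wir 1 Ableitung unserer Gleichung für die Geschwindigkeit v(t) = 15·t^2 - 10·t - 1 nehmen. Die Ableitung von der Geschwindigkeit ergibt die Beschleunigung: a(t) = 30·t - 10. Wir haben die Beschleunigung a(t) = 30·t - 10. Durch Einsetzen von t = 2: a(2) = 50.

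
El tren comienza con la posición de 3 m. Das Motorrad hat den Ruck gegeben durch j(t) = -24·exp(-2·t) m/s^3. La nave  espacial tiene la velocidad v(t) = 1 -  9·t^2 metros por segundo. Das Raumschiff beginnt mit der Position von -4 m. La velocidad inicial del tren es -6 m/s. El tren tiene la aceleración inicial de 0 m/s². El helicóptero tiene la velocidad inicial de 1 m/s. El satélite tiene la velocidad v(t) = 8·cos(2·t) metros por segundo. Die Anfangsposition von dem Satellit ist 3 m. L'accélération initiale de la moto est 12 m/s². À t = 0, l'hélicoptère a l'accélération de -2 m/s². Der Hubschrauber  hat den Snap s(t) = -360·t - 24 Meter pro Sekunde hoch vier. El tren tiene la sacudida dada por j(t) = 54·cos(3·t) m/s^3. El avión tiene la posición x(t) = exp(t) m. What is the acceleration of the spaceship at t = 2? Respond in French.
Nous devons dériver notre équation de la vitesse v(t) = 1 - 9·t^2 1 fois. En dérivant la vitesse, nous obtenons l'accélération: a(t) = -18·t. Nous avons l'accélération a(t) = -18·t. En substituant t = 2: a(2) = -36.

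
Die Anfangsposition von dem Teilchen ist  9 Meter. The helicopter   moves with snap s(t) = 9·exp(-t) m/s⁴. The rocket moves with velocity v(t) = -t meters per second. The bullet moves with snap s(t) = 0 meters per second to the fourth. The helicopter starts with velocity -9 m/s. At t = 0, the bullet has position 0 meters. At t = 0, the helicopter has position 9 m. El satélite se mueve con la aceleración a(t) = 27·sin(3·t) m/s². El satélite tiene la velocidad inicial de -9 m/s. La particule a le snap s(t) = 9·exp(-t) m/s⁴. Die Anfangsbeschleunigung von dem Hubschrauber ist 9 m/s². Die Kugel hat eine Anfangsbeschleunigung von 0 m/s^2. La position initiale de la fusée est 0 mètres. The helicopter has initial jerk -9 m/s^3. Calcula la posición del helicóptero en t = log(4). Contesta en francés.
En partant du snap s(t) = 9·exp(-t), nous prenons 4 primitives. En prenant ∫s(t)dt et en appliquant j(0) = -9, nous trouvons j(t) = -9·exp(-t). En prenant ∫j(t)dt et en appliquant a(0) = 9, nous trouvons a(t) = 9·exp(-t). La primitive de l'accélération, avec v(0) = -9, donne la vitesse: v(t) = -9·exp(-t). En intégrant la vitesse et en utilisant la condition initiale x(0) = 9, nous obtenons x(t) = 9·exp(-t). En utilisant x(t) = 9·exp(-t) et en substituant t = log(4), nous trouvons x = 9/4.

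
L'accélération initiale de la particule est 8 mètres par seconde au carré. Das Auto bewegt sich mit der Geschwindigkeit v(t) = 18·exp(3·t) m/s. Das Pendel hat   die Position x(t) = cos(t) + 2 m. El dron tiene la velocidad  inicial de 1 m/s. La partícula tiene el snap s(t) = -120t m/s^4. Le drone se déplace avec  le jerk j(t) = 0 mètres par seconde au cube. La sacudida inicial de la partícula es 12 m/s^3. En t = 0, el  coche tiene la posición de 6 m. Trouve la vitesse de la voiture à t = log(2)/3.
De l'équation de la vitesse v(t) = 18·exp(3·t), nous substituons t = log(2)/3 pour obtenir v = 36.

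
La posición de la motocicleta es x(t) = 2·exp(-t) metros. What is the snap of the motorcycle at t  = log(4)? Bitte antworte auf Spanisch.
Debemos derivar nuestra ecuación de la posición x(t) = 2·exp(-t) 4 veces. Derivando la posición, obtenemos la velocidad: v(t) = -2·exp(-t). Tomando d/dt de v(t), encontramos a(t) = 2·exp(-t). Derivando la aceleración, obtenemos la sacudida: j(t) = -2·exp(-t). La derivada de la sacudida da el snap: s(t) = 2·exp(-t). De la ecuación del snap s(t) = 2·exp(-t), sustituimos t = log(4) para obtener s = 1/2.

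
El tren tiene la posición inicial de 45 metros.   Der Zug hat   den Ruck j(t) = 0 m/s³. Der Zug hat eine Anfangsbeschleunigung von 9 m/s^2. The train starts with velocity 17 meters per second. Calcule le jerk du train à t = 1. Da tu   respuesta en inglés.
From the given jerk equation j(t) = 0, we substitute t = 1 to get j = 0.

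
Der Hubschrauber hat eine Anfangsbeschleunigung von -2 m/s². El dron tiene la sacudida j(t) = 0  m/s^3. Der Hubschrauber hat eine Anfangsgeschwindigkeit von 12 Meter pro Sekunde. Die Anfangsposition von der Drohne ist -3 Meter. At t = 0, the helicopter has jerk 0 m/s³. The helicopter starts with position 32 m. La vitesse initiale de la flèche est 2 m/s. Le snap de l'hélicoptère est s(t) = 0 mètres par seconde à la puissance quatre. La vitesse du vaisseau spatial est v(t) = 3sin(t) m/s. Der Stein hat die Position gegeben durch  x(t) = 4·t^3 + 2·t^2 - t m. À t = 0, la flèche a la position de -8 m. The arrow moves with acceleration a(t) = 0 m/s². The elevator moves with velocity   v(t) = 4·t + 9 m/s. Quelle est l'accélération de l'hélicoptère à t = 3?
Nous devons trouver l'intégrale de notre équation du snap s(t) = 0 2 fois. La primitive du snap est le jerk. En utilisant j(0) = 0, nous obtenons j(t) = 0. La primitive du jerk, avec a(0) = -2, donne l'accélération: a(t) = -2. En utilisant a(t) = -2 et en substituant t = 3, nous trouvons a = -2.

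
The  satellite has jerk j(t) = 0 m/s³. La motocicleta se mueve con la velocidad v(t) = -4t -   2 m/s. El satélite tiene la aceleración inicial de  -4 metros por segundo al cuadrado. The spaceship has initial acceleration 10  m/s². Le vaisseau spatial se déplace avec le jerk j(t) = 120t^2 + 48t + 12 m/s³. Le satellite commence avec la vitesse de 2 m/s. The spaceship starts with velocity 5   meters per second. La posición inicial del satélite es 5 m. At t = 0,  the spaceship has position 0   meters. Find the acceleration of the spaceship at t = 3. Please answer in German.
Ausgehend von dem Ruck j(t) = 120·t^2 + 48·t + 12, nehmen wir 1 Stammfunktion. Durch Integration von dem Ruck und Verwendung der Anfangsbedingung a(0) = 10, erhalten wir a(t) = 40·t^3 + 24·t^2 + 12·t + 10. Mit a(t) = 40·t^3 + 24·t^2 + 12·t + 10 und Einsetzen von t = 3, finden wir a = 1342.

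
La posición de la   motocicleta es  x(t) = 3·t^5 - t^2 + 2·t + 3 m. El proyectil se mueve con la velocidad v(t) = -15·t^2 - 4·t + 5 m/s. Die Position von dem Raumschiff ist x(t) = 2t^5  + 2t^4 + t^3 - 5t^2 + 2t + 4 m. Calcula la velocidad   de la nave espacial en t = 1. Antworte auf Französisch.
Nous devons dériver notre équation de la position x(t) = 2·t^5 + 2·t^4 + t^3 - 5·t^2 + 2·t + 4 1 fois. En dérivant la position, nous obtenons la vitesse: v(t) = 10·t^4 + 8·t^3 + 3·t^2 - 10·t + 2. Nous avons la vitesse v(t) = 10·t^4 + 8·t^3 + 3·t^2 - 10·t + 2. En substituant t = 1: v(1) = 13.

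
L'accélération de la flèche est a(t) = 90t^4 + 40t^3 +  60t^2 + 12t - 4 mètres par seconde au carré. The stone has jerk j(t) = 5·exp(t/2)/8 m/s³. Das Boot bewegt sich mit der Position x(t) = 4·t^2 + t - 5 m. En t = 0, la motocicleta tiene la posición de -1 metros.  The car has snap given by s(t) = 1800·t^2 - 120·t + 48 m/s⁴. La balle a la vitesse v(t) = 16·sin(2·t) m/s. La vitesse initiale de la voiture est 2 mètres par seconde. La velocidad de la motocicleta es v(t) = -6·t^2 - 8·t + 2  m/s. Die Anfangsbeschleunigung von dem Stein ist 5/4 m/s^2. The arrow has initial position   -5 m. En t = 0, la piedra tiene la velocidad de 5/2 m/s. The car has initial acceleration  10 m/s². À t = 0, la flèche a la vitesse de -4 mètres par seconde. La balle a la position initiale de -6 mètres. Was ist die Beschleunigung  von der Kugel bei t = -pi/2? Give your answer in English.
We must differentiate our velocity equation v(t) = 16·sin(2·t) 1 time. Taking d/dt of v(t), we find a(t) = 32·cos(2·t). From the given acceleration equation a(t) = 32·cos(2·t), we substitute t = -pi/2 to get a = -32.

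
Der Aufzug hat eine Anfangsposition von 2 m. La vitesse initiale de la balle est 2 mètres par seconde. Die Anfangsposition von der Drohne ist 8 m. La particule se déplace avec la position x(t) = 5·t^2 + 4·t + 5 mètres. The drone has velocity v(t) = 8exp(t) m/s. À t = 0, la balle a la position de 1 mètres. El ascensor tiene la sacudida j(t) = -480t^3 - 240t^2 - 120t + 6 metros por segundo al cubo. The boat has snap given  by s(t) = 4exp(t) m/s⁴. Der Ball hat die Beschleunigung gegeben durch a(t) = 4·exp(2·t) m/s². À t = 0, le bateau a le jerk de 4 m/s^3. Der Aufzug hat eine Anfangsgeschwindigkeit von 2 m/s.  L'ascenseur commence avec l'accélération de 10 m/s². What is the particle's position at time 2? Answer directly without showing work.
x(2) = 33.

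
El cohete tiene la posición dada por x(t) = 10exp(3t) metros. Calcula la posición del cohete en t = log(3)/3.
Tenemos la posición x(t) = 10·exp(3·t). Sustituyendo t = log(3)/3: x(log(3)/3) = 30.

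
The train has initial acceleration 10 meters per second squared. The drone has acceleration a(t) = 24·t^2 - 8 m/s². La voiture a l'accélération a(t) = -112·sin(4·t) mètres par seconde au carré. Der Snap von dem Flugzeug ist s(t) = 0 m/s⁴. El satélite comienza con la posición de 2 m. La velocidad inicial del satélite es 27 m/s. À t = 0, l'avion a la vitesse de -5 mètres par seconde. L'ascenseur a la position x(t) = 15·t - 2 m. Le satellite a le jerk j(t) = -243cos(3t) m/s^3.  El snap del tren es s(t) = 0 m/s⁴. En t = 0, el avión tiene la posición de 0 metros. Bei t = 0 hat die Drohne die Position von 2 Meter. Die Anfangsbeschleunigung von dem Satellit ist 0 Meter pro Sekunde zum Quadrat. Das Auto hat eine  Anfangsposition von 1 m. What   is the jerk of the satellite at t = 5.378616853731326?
Using j(t) = -243·cos(3·t) and substituting t = 5.378616853731326, we find j = 221.092200422427.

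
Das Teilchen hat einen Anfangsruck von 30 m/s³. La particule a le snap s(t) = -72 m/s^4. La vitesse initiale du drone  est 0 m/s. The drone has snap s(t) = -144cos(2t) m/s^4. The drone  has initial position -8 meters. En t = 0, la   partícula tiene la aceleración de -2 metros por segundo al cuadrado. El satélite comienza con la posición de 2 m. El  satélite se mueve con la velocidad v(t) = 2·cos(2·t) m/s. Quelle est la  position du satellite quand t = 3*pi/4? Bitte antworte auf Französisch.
Pour résoudre ceci, nous devons prendre 1 intégrale de notre équation de la vitesse v(t) = 2·cos(2·t). En intégrant la vitesse et en utilisant la condition initiale x(0) = 2, nous obtenons x(t) = sin(2·t) + 2. En utilisant x(t) = sin(2·t) + 2 et en substituant t = 3*pi/4, nous trouvons x = 1.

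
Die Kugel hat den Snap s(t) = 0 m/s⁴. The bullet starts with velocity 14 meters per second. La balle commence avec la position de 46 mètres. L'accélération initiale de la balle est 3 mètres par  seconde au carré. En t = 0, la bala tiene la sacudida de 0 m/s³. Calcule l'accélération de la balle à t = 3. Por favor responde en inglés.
To solve this, we need to take 2 integrals of our snap equation s(t) = 0. Taking ∫s(t)dt and applying j(0) = 0, we find j(t) = 0. The antiderivative of jerk, with a(0) = 3, gives acceleration: a(t) = 3. We have acceleration a(t) = 3. Substituting t = 3: a(3) = 3.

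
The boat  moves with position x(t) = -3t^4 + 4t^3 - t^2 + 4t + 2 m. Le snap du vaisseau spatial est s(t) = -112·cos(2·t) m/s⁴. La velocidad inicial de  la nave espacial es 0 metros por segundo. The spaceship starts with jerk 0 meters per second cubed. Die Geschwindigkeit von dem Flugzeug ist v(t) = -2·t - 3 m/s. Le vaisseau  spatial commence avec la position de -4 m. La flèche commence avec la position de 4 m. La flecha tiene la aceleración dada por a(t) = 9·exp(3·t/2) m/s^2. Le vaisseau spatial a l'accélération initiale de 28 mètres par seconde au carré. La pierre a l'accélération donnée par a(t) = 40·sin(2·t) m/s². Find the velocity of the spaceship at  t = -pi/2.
We must find the antiderivative of our snap equation s(t) = -112·cos(2·t) 3 times. The integral of snap is jerk. Using j(0) = 0, we get j(t) = -56·sin(2·t). The integral of jerk, with a(0) = 28, gives acceleration: a(t) = 28·cos(2·t). Finding the integral of a(t) and using v(0) = 0: v(t) = 14·sin(2·t). Using v(t) = 14·sin(2·t) and substituting t = -pi/2, we find v = 0.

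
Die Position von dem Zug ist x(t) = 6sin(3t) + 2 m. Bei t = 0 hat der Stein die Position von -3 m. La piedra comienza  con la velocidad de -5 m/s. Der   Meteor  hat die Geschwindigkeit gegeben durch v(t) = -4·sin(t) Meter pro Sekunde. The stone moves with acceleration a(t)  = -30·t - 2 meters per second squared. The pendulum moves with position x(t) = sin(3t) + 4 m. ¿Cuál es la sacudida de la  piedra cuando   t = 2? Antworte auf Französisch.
En partant de l'accélération a(t) = -30·t - 2, nous prenons 1 dérivée. La dérivée de l'accélération donne le jerk: j(t) = -30. De l'équation du jerk j(t) = -30, nous substituons t = 2 pour obtenir j = -30.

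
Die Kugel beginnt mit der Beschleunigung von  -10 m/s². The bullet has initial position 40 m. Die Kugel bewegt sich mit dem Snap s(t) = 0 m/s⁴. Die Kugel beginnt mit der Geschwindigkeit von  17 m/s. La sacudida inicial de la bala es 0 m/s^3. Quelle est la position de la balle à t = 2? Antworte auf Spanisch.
Partiendo del snap s(t) = 0, tomamos 4 integrales. La antiderivada del snap, con j(0) = 0, da la sacudida: j(t) = 0. Integrando la sacudida y usando la condición inicial a(0) = -10, obtenemos a(t) = -10. La integral de la aceleración es la velocidad. Usando v(0) = 17, obtenemos v(t) = 17 - 10·t. La antiderivada de la velocidad es la posición. Usando x(0) = 40, obtenemos x(t) = -5·t^2 + 17·t + 40. De la ecuación de la posición x(t) = -5·t^2 + 17·t + 40, sustituimos t = 2 para obtener x = 54.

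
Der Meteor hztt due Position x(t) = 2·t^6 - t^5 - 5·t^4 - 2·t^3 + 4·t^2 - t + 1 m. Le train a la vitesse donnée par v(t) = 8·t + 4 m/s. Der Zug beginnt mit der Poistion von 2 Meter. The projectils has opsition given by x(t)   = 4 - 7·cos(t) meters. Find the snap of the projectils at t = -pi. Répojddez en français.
Pour résoudre ceci, nous devons prendre 4 dérivées de notre équation de la position x(t) = 4 - 7·cos(t). En dérivant la position, nous obtenons la vitesse: v(t) = 7·sin(t). En dérivant la vitesse, nous obtenons l'accélération: a(t) = 7·cos(t). En dérivant l'accélération, nous obtenons le jerk: j(t) = -7·sin(t). En dérivant le jerk, nous obtenons le snap: s(t) = -7·cos(t). De l'équation du snap s(t) = -7·cos(t), nous substituons t = -pi pour obtenir s = 7.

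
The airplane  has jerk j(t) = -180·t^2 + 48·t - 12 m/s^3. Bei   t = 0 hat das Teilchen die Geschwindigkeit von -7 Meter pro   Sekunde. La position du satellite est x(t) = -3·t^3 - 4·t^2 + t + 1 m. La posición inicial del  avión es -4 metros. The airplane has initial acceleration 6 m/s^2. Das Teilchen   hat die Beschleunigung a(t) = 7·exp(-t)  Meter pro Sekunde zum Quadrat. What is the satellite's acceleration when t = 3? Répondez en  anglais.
We must differentiate our position equation x(t) = -3·t^3 - 4·t^2 + t + 1 2 times. Taking d/dt of x(t), we find v(t) = -9·t^2 - 8·t + 1. Differentiating velocity, we get acceleration: a(t) = -18·t - 8. From the given acceleration equation a(t) = -18·t - 8, we substitute t = 3 to get a = -62.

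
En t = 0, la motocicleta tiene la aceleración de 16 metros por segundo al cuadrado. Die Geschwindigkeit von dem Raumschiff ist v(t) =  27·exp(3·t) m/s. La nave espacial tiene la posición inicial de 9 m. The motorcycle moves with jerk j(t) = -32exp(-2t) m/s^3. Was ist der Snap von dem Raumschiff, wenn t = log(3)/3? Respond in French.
Nous devons dériver notre équation de la vitesse v(t) = 27·exp(3·t) 3 fois. En dérivant la vitesse, nous obtenons l'accélération: a(t) = 81·exp(3·t). En dérivant l'accélération, nous obtenons le jerk: j(t) = 243·exp(3·t). En prenant d/dt de j(t), nous trouvons s(t) = 729·exp(3·t). De l'équation du snap s(t) = 729·exp(3·t), nous substituons t = log(3)/3 pour obtenir s = 2187.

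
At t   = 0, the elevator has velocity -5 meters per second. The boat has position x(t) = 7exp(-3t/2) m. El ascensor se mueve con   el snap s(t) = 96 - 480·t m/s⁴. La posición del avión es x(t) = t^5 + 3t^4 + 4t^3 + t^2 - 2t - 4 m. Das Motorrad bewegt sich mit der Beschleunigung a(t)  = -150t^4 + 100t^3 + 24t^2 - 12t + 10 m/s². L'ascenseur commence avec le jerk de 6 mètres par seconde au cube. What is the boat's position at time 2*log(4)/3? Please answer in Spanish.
Tenemos la posición x(t) = 7·exp(-3·t/2). Sustituyendo t = 2*log(4)/3: x(2*log(4)/3) = 7/4.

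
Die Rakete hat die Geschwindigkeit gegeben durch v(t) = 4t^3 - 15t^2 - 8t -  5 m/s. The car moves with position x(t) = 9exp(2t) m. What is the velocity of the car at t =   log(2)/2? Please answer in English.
To solve this, we need to take 1 derivative of our position equation x(t) = 9·exp(2·t). Taking d/dt of x(t), we find v(t) = 18·exp(2·t). From the given velocity equation v(t) = 18·exp(2·t), we substitute t = log(2)/2 to get v = 36.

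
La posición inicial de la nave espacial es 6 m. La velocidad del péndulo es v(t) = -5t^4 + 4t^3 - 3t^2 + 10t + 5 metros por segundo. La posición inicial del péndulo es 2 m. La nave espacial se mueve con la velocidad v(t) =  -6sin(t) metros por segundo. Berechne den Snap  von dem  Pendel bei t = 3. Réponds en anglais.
Starting from velocity v(t) = -5·t^4 + 4·t^3 - 3·t^2 + 10·t + 5, we take 3 derivatives. The derivative of velocity gives acceleration: a(t) = -20·t^3 + 12·t^2 - 6·t + 10. Taking d/dt of a(t), we find j(t) = -60·t^2 + 24·t - 6. Taking d/dt of j(t), we find s(t) = 24 - 120·t. From the given snap equation s(t) = 24 - 120·t, we substitute t = 3 to get s = -336.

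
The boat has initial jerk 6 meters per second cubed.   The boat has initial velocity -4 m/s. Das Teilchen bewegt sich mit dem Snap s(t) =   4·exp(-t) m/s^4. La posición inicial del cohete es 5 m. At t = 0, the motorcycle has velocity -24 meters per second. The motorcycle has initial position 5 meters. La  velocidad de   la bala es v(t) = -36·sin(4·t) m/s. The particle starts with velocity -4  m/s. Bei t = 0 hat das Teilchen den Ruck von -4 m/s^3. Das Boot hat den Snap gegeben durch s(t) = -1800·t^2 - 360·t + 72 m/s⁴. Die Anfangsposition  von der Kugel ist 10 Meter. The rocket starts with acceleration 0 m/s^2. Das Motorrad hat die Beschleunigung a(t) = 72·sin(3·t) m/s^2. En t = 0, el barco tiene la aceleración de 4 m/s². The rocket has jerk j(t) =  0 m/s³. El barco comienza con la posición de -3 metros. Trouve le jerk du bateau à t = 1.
Nous devons intégrer notre équation du snap s(t) = -1800·t^2 - 360·t + 72 1 fois. L'intégrale du snap, avec j(0) = 6, donne le jerk: j(t) = -600·t^3 - 180·t^2 + 72·t + 6. De l'équation du jerk j(t) = -600·t^3 - 180·t^2 + 72·t + 6, nous substituons t = 1 pour obtenir j = -702.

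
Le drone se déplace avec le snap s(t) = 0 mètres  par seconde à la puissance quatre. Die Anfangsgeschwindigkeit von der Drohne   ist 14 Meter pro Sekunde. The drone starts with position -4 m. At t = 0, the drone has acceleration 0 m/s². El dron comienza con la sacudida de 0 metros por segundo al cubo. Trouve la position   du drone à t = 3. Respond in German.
Um dies zu lösen, müssen wir 4 Stammfunktionen unserer Gleichung für den Snap s(t) = 0 finden. Durch Integration von dem Snap und Verwendung der Anfangsbedingung j(0) = 0, erhalten wir j(t) = 0. Durch Integration von dem Ruck und Verwendung der Anfangsbedingung a(0) = 0, erhalten wir a(t) = 0. Das Integral von der Beschleunigung ist die Geschwindigkeit. Mit v(0) = 14 erhalten wir v(t) = 14. Durch Integration von der Geschwindigkeit und Verwendung der Anfangsbedingung x(0) = -4, erhalten wir x(t) = 14·t - 4. Aus der Gleichung für die Position x(t) = 14·t - 4, setzen wir t = 3 ein und erhalten x = 38.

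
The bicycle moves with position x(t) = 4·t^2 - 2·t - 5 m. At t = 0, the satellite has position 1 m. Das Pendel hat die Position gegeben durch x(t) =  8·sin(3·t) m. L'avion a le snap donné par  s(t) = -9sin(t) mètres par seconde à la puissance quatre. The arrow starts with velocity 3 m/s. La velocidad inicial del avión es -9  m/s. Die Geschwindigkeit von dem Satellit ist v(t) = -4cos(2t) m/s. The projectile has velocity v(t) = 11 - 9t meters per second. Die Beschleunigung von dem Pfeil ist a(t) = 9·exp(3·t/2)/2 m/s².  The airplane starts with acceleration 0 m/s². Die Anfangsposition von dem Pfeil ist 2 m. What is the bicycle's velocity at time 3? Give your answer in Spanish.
Para resolver esto, necesitamos tomar 1 derivada de nuestra ecuación de la posición x(t) = 4·t^2 - 2·t - 5. Tomando d/dt de x(t), encontramos v(t) = 8·t - 2. Usando v(t) = 8·t - 2 y sustituyendo t = 3, encontramos v = 22.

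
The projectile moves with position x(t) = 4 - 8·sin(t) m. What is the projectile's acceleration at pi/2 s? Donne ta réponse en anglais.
To solve this, we need to take 2 derivatives of our position equation x(t) = 4 - 8·sin(t). Taking d/dt of x(t), we find v(t) = -8·cos(t). The derivative of velocity gives acceleration: a(t) = 8·sin(t). We have acceleration a(t) = 8·sin(t). Substituting t = pi/2: a(pi/2) = 8.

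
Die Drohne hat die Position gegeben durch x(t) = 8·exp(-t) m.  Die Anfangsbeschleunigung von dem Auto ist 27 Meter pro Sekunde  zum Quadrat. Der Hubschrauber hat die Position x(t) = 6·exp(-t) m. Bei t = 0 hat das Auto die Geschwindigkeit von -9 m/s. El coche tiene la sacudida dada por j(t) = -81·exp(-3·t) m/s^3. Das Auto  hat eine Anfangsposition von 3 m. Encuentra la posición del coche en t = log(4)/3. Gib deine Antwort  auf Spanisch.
Debemos encontrar la integral de nuestra ecuación de la sacudida j(t) = -81·exp(-3·t) 3 veces. La antiderivada de la sacudida, con a(0) = 27, da la aceleración: a(t) = 27·exp(-3·t). Integrando la aceleración y usando la condición inicial v(0) = -9, obtenemos v(t) = -9·exp(-3·t). Tomando ∫v(t)dt y aplicando x(0) = 3, encontramos x(t) = 3·exp(-3·t). De la ecuación de la posición x(t) = 3·exp(-3·t), sustituimos t = log(4)/3 para obtener x = 3/4.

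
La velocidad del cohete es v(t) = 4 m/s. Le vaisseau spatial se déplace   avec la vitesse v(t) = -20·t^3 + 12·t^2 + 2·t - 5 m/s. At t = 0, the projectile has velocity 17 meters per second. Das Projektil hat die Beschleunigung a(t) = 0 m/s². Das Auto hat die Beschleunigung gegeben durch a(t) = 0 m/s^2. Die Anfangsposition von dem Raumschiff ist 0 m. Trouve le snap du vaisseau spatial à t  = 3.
En partant de la vitesse v(t) = -20·t^3 + 12·t^2 + 2·t - 5, nous prenons 3 dérivées. En dérivant la vitesse, nous obtenons l'accélération: a(t) = -60·t^2 + 24·t + 2. La dérivée de l'accélération donne le jerk: j(t) = 24 - 120·t. La dérivée du jerk donne le snap: s(t) = -120. En utilisant s(t) = -120 et en substituant t = 3, nous trouvons s = -120.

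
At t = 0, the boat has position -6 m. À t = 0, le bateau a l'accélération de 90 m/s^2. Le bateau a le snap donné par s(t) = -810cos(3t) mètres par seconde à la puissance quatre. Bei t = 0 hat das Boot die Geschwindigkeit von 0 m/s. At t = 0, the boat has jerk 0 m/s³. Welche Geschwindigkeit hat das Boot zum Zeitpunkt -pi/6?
Um dies zu lösen, müssen wir 3 Stammfunktionen unserer Gleichung für den Snap s(t) = -810·cos(3·t) finden. Die Stammfunktion von dem Snap, mit j(0) = 0, ergibt den Ruck: j(t) = -270·sin(3·t). Das Integral von dem Ruck, mit a(0) = 90, ergibt die Beschleunigung: a(t) = 90·cos(3·t). Durch Integration von der Beschleunigung und Verwendung der Anfangsbedingung v(0) = 0, erhalten wir v(t) = 30·sin(3·t). Wir haben die Geschwindigkeit v(t) = 30·sin(3·t). Durch Einsetzen von t = -pi/6: v(-pi/6) = -30.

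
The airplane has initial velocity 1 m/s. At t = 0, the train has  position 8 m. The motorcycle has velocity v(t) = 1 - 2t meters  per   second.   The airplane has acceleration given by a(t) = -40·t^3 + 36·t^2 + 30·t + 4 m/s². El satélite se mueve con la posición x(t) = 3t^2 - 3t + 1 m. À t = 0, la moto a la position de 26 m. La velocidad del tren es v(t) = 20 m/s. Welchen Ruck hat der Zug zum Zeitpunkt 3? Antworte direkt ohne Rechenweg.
Die Antwort ist 0.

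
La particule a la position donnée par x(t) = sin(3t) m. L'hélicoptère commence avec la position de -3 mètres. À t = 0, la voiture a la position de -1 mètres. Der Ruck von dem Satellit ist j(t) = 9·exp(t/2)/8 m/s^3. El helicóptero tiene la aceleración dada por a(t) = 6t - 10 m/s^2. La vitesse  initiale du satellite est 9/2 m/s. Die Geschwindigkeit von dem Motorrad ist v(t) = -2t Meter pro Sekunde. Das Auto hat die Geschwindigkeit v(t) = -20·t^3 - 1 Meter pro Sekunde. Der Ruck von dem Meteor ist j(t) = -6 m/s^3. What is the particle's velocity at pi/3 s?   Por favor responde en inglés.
Starting from position x(t) = sin(3·t), we take 1 derivative. Differentiating position, we get velocity: v(t) = 3·cos(3·t). We have velocity v(t) = 3·cos(3·t). Substituting t = pi/3: v(pi/3) = -3.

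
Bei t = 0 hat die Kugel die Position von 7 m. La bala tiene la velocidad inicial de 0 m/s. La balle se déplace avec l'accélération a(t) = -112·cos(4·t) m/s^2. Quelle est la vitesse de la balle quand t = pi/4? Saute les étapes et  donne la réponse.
À t = pi/4, v = 0.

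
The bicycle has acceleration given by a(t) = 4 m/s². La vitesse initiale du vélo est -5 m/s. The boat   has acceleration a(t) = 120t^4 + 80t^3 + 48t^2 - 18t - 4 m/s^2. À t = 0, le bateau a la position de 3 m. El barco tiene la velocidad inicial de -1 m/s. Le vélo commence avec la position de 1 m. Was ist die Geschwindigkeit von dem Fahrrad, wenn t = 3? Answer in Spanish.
Para resolver esto, necesitamos tomar 1 antiderivada de nuestra ecuación de la aceleración a(t) = 4. Tomando ∫a(t)dt y aplicando v(0) = -5, encontramos v(t) = 4·t - 5. De la ecuación de la velocidad v(t) = 4·t - 5, sustituimos t = 3 para obtener v = 7.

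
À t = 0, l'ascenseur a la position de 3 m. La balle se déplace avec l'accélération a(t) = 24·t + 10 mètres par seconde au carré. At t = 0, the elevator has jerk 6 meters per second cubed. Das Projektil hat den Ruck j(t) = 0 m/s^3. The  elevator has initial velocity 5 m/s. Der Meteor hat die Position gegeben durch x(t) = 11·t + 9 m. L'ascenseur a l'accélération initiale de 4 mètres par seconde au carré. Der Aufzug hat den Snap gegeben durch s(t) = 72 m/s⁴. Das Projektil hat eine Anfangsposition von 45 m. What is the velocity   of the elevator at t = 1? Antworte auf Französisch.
En partant du snap s(t) = 72, nous prenons 3 primitives. En prenant ∫s(t)dt et en appliquant j(0) = 6, nous trouvons j(t) = 72·t + 6. En prenant ∫j(t)dt et en appliquant a(0) = 4, nous trouvons a(t) = 36·t^2 + 6·t + 4. En intégrant l'accélération et en utilisant la condition initiale v(0) = 5, nous obtenons v(t) = 12·t^3 + 3·t^2 + 4·t + 5. En utilisant v(t) = 12·t^3 + 3·t^2 + 4·t + 5 et en substituant t = 1, nous trouvons v = 24.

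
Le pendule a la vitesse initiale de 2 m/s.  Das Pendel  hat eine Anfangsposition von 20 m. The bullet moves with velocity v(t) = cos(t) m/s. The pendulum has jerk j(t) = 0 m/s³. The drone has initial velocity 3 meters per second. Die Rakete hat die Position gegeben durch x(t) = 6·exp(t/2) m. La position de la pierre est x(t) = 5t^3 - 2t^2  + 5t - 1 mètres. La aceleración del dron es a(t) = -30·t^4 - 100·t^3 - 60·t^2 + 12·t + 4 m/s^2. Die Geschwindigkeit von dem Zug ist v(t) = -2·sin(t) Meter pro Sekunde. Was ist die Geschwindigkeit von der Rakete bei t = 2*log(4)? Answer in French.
En partant de la position x(t) = 6·exp(t/2), nous prenons 1 dérivée. En dérivant la position, nous obtenons la vitesse: v(t) = 3·exp(t/2). Nous avons la vitesse v(t) = 3·exp(t/2). En substituant t = 2*log(4): v(2*log(4)) = 12.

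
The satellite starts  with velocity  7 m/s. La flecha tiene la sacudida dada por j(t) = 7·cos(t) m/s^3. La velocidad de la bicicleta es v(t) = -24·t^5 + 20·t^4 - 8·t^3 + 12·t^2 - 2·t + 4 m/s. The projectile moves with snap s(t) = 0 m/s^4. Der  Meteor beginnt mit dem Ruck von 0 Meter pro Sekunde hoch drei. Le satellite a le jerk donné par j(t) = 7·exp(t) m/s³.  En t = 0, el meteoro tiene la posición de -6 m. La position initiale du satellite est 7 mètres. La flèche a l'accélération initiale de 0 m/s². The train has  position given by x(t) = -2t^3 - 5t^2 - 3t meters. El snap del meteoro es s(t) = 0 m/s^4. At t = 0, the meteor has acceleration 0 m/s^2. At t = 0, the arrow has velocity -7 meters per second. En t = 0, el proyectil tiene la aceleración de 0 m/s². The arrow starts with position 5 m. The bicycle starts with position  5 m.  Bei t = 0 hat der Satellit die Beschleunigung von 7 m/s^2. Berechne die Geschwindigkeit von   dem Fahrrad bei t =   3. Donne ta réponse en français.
Nous avons la vitesse v(t) = -24·t^5 + 20·t^4 - 8·t^3 + 12·t^2 - 2·t + 4. En substituant t = 3: v(3) = -4322.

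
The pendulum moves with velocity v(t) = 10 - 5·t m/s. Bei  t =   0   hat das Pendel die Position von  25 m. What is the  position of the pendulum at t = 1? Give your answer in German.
Ausgehend von der Geschwindigkeit v(t) = 10 - 5·t, nehmen wir 1 Stammfunktion. Durch Integration von der Geschwindigkeit und Verwendung der Anfangsbedingung x(0) = 25, erhalten wir x(t) = -5·t^2/2 + 10·t + 25. Aus der Gleichung für die Position x(t) = -5·t^2/2 + 10·t + 25, setzen wir t = 1 ein und erhalten x = 65/2.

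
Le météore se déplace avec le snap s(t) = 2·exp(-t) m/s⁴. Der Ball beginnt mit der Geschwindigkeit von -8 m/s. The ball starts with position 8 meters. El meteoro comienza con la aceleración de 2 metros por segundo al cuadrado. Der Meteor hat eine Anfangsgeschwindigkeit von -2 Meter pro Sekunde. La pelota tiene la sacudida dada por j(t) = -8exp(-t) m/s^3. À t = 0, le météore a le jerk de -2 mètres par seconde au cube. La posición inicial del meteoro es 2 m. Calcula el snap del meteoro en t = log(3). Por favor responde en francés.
Nous avons le snap s(t) = 2·exp(-t). En substituant t = log(3): s(log(3)) = 2/3.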